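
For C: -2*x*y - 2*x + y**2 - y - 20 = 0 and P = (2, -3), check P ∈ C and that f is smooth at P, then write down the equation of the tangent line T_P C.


Tangent line at P: 4*x - 11*y - 41 = 0.

Step 1: f(2, -3) = 0, so P lies on C.
Step 2: partial derivatives
  f_x(x, y) = -2*y - 2, f_y(x, y) = -2*x + 2*y - 1.
  f_x(P) = 4, f_y(P) = -11 (gradient nonzero, so P is smooth).
Step 3: tangent line at P: 4·(x − 2) + -11·(y − -3) = 0.
Expanding: 4*x - 11*y - 41 = 0.


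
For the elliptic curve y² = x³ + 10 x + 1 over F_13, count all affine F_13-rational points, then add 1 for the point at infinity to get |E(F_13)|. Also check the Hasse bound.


Affine points = {(0, 1), (0, 12), (1, 5), (1, 8), (2, 4), (2, 9), (4, 1), (4, 12), (6, 2), (6, 11), (9, 1), (9, 12), (10, 3), (10, 10), (11, 5), (11, 8), (12, 4), (12, 9)}; affine count = 18; |E(F_13)| = 19.

Discriminant check: Δ ∝ 4a³ + 27b² = 4·10³ + 27·1² = 4·1000 + 27·1 ≡ 10 (mod 13). Nonzero ⇒ E is nonsingular.
For each x ∈ F_13, compute rhs = x³ + 10·x + 1 mod 13, then count y ∈ F_13 with y² ≡ rhs.
  x = 0: rhs = 1, matching y values: 1, 12 (2 points).
  x = 1: rhs = 12, matching y values: 5, 8 (2 points).
  x = 2: rhs = 3, matching y values: 4, 9 (2 points).
  x = 3: rhs = 6, matching y values: none (0 points).
  x = 4: rhs = 1, matching y values: 1, 12 (2 points).
  x = 5: rhs = 7, matching y values: none (0 points).
  x = 6: rhs = 4, matching y values: 2, 11 (2 points).
  x = 7: rhs = 11, matching y values: none (0 points).
  x = 8: rhs = 8, matching y values: none (0 points).
  x = 9: rhs = 1, matching y values: 1, 12 (2 points).
  x = 10: rhs = 9, matching y values: 3, 10 (2 points).
  x = 11: rhs = 12, matching y values: 5, 8 (2 points).
  x = 12: rhs = 3, matching y values: 4, 9 (2 points).
Total affine count: 18.
Full point count |E(F_13)| = 18 + 1 = 19.
Hasse bound: |19 − (13+1)| = |5| = 5 ≤ 2√13 ≈ 7.2111 ✓.


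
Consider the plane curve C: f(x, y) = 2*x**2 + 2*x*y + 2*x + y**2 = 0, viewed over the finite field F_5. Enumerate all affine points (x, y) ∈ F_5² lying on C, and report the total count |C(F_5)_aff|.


Affine F_5-points: {(0, 0), (3, 2), (4, 0), (4, 2)}; count = 4.

For each of the 25 pairs (x, y) ∈ F_5², evaluate f(x, y) mod 5. Record the zeros.
  x = 0: [0↦0, 1↦1, 2↦4, 3↦4, 4↦1]  zeros at y ∈ {0}
  x = 1: [0↦4, 1↦2, 2↦2, 3↦4, 4↦3]  zeros at y ∈ ∅
  x = 2: [0↦2, 1↦2, 2↦4, 3↦3, 4↦4]  zeros at y ∈ ∅
  x = 3: [0↦4, 1↦1, 2↦0, 3↦1, 4↦4]  zeros at y ∈ {2}
  x = 4: [0↦0, 1↦4, 2↦0, 3↦3, 4↦3]  zeros at y ∈ {0, 2}
Collecting zeros: affine points = {(0, 0), (3, 2), (4, 0), (4, 2)}.
Total count |C(F_5)_aff| = 4.


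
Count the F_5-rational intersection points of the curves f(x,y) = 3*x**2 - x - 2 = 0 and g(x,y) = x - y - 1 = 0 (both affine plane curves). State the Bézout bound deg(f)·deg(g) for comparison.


Common zeros: {(1, 0)}; count = 1; Bézout bound = 2.

deg(f) = 2, deg(g) = 1, so Bézout bound = 2.
Scan x ∈ F_5. For each x, list the y ∈ F_5 with f(x, y) ≡ 0 and those with g(x, y) ≡ 0 (mod 5); the common zeros in that column are the intersection.
  x = 0: f ≡ 0 at y ∈ ∅; g ≡ 0 at y ∈ {4}; common: ∅.
  x = 1: f ≡ 0 at y ∈ {0, 1, 2, 3, 4}; g ≡ 0 at y ∈ {0}; common: {0}.
  x = 2: f ≡ 0 at y ∈ ∅; g ≡ 0 at y ∈ {1}; common: ∅.
  x = 3: f ≡ 0 at y ∈ ∅; g ≡ 0 at y ∈ {2}; common: ∅.
  x = 4: f ≡ 0 at y ∈ ∅; g ≡ 0 at y ∈ {3}; common: ∅.
Collecting: common zeros = {(1, 0)}, so the count is 1.
Comparison with the Bézout bound: 1 ≤ 2 = deg(f)·deg(g), as expected for curves with no common component (the affine F_5-count falls short of the bound because intersections may lie at infinity, over extension fields, or carry multiplicity).


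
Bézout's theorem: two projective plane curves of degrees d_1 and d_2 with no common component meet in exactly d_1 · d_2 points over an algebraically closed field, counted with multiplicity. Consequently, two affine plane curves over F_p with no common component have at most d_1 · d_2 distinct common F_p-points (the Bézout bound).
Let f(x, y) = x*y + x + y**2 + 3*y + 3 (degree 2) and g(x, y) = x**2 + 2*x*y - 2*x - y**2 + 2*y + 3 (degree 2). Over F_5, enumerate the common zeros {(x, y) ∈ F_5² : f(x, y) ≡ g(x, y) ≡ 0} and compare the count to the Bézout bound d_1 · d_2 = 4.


Common zeros: {(1, 3), (4, 1)}; count = 2; Bézout bound = 4.

deg(f) = 2, deg(g) = 2, so Bézout bound = 4.
Scan x ∈ F_5. For each x, list the y ∈ F_5 with f(x, y) ≡ 0 and those with g(x, y) ≡ 0 (mod 5); the common zeros in that column are the intersection.
  x = 0: f ≡ 0 at y ∈ ∅; g ≡ 0 at y ∈ {3, 4}; common: ∅.
  x = 1: f ≡ 0 at y ∈ {3}; g ≡ 0 at y ∈ {1, 3}; common: {3}.
  x = 2: f ≡ 0 at y ∈ {0}; g ≡ 0 at y ∈ ∅; common: ∅.
  x = 3: f ≡ 0 at y ∈ ∅; g ≡ 0 at y ∈ ∅; common: ∅.
  x = 4: f ≡ 0 at y ∈ {1, 2}; g ≡ 0 at y ∈ {1, 4}; common: {1}.
Collecting: common zeros = {(1, 3), (4, 1)}, so the count is 2.
Comparison with the Bézout bound: 2 ≤ 4 = deg(f)·deg(g), as expected for curves with no common component (the affine F_5-count falls short of the bound because intersections may lie at infinity, over extension fields, or carry multiplicity).


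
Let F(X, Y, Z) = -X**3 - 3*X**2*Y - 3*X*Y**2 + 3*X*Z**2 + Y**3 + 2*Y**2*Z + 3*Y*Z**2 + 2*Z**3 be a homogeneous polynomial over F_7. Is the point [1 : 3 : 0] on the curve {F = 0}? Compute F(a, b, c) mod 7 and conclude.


F(1,3,0) ≡ 4 (mod 7); P is NOT on the curve.

Evaluate F(1, 3, 0) term-by-term (mod 7).
  -X**3 ↦ -1·1·1·1 = -1
  -3*X**2*Y ↦ -3·1·3·1 = -9
  -3*X*Y**2 ↦ -3·1·9·1 = -27
  3*X*Z**2 ↦ 3·1·1·0 = 0
  Y**3 ↦ 1·1·27·1 = 27
  2*Y**2*Z ↦ 2·1·9·0 = 0
  3*Y*Z**2 ↦ 3·1·3·0 = 0
  2*Z**3 ↦ 2·1·1·0 = 0
Sum: F(1, 3, 0) = (-1) + (-9) + (-27) + (0) + (27) + (0) + (0) + (0) = -10.
Reducing mod 7: -10 ≡ 4 (mod 7).
Since F(a, b, c) ≡ 4 ≠ 0 (mod 7), P does NOT lie on the curve.


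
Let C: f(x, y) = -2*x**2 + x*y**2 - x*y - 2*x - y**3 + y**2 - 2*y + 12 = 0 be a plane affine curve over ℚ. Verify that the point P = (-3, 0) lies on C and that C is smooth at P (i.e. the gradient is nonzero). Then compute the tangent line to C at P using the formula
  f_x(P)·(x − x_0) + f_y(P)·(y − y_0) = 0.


Tangent line at P: 10*x + y + 30 = 0.

Step 1: f(-3, 0) = 0, so P lies on C.
Step 2: partial derivatives
  f_x(x, y) = -4*x + y**2 - y - 2, f_y(x, y) = 2*x*y - x - 3*y**2 + 2*y - 2.
  f_x(P) = 10, f_y(P) = 1 (gradient nonzero, so P is smooth).
Step 3: tangent line at P: 10·(x − -3) + 1·(y − 0) = 0.
Expanding: 10*x + y + 30 = 0.


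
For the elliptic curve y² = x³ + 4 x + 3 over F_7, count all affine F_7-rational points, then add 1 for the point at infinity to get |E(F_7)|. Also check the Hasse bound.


Affine points = {(1, 1), (1, 6), (3, 0), (5, 1), (5, 6)}; affine count = 5; |E(F_7)| = 6.

Discriminant check: Δ ∝ 4a³ + 27b² = 4·4³ + 27·3² = 4·64 + 27·9 ≡ 2 (mod 7). Nonzero ⇒ E is nonsingular.
For each x ∈ F_7, compute rhs = x³ + 4·x + 3 mod 7, then count y ∈ F_7 with y² ≡ rhs.
  x = 0: rhs = 3, matching y values: none (0 points).
  x = 1: rhs = 1, matching y values: 1, 6 (2 points).
  x = 2: rhs = 5, matching y values: none (0 points).
  x = 3: rhs = 0, matching y values: 0 (1 points).
  x = 4: rhs = 6, matching y values: none (0 points).
  x = 5: rhs = 1, matching y values: 1, 6 (2 points).
  x = 6: rhs = 5, matching y values: none (0 points).
Total affine count: 5.
Full point count |E(F_7)| = 5 + 1 = 6.
Hasse bound: |6 − (7+1)| = |-2| = 2 ≤ 2√7 ≈ 5.2915 ✓.


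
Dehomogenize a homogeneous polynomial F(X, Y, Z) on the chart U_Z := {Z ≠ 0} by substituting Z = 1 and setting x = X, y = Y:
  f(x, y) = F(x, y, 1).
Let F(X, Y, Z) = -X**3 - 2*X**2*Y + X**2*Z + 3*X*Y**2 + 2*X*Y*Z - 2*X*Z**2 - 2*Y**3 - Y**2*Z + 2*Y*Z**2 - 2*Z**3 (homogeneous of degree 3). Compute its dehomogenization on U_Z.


f(x, y) = -x**3 - 2*x**2*y + x**2 + 3*x*y**2 + 2*x*y - 2*x - 2*y**3 - y**2 + 2*y - 2

On U_Z we set Z = 1. Each monomial c·X^i·Y^j·Z^k in F becomes c·x^i·y^j·1^k = c·x^i·y^j.
Substituting Z = 1: F(X, Y, 1) = -x**3 - 2*x**2*y + x**2 + 3*x*y**2 + 2*x*y - 2*x - 2*y**3 - y**2 + 2*y - 2.
Note: deg(f) ≤ deg(F) = 3; strict inequality happens when F is divisible by Z (lost terms).


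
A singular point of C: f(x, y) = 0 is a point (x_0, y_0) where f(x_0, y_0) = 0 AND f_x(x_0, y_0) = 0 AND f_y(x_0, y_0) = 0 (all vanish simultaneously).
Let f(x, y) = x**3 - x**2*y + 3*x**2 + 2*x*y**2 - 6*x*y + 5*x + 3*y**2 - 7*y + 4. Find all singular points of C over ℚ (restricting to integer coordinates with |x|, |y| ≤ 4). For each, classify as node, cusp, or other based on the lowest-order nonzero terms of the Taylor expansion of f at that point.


Singular points: {(-1, 1)}; classification: node.

Compute partial derivatives:
  f_x = 3*x**2 - 2*x*y + 6*x + 2*y**2 - 6*y + 5.
  f_y = -x**2 + 4*x*y - 6*x + 6*y - 7.
Scan x_0 ∈ {−4, ..., 4}. For each x_0, f_y(x_0, y) is a polynomial in y; find its integer roots y ∈ {−4, ..., 4}, then test f_x and f at those candidates.
  x = -4: f_y(-4, y) = 1 - 10*y; no integer root y with |y| ≤ 4.
  x = -3: f_y(-3, y) = 2 - 6*y; no integer root y with |y| ≤ 4.
  x = -2: f_y(-2, y) = 1 - 2*y; no integer root y with |y| ≤ 4.
  x = -1: f_y(-1, y) = 2*y - 2; vanishes at y ∈ {1}. (-1, 1): f_x = 0, f = 0 — SINGULAR.
  x = 0: f_y(0, y) = 6*y - 7; no integer root y with |y| ≤ 4.
  x = 1: f_y(1, y) = 10*y - 14; no integer root y with |y| ≤ 4.
  x = 2: f_y(2, y) = 14*y - 23; no integer root y with |y| ≤ 4.
  x = 3: f_y(3, y) = 18*y - 34; no integer root y with |y| ≤ 4.
  x = 4: f_y(4, y) = 22*y - 47; no integer root y with |y| ≤ 4.
Only singular point on the grid: (-1, 1).
Classify: substitute x = -1 + u, y = 1 + v and expand: f = u**3 - u**2*v - u**2 + 2*u*v**2 + v**2.
No constant or linear terms (consistent with a singular point). Quadratic part: -u**2 + v**2. Cubic part: u**3 - u**2*v + 2*u*v**2.
The quadratic part v**2 - u**2 = (v − u)(v + u) splits into two distinct linear factors, so there are two distinct tangent lines y − 1 = ±(x − -1) — this is a node (ordinary double point).
Classification: node.


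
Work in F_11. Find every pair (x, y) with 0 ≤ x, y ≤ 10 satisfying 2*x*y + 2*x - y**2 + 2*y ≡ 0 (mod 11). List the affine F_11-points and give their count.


Affine F_11-points: {(0, 0), (0, 2), (3, 4), (4, 5), (7, 7), (7, 9), (8, 1), (8, 6), (10, 3), (10, 8)}; count = 10.

For each of the 121 pairs (x, y) ∈ F_11², evaluate f(x, y) mod 11. Record the zeros.
  x = 0: [0↦0, 1↦1, 2↦0, 3↦8, 4↦3, 5↦7, 6↦9, 7↦9, 8↦7, 9↦3, 10↦8]  zeros at y ∈ {0, 2}
  x = 1: [0↦2, 1↦5, 2↦6, 3↦5, 4↦2, 5↦8, 6↦1, 7↦3, 8↦3, 9↦1, 10↦8]  zeros at y ∈ ∅
  x = 2: [0↦4, 1↦9, 2↦1, 3↦2, 4↦1, 5↦9, 6↦4, 7↦8, 8↦10, 9↦10, 10↦8]  zeros at y ∈ ∅
  x = 3: [0↦6, 1↦2, 2↦7, 3↦10, 4↦0, 5↦10, 6↦7, 7↦2, 8↦6, 9↦8, 10↦8]  zeros at y ∈ {4}
  x = 4: [0↦8, 1↦6, 2↦2, 3↦7, 4↦10, 5↦0, 6↦10, 7↦7, 8↦2, 9↦6, 10↦8]  zeros at y ∈ {5}
  x = 5: [0↦10, 1↦10, 2↦8, 3↦4, 4↦9, 5↦1, 6↦2, 7↦1, 8↦9, 9↦4, 10↦8]  zeros at y ∈ ∅
  x = 6: [0↦1, 1↦3, 2↦3, 3↦1, 4↦8, 5↦2, 6↦5, 7↦6, 8↦5, 9↦2, 10↦8]  zeros at y ∈ ∅
  x = 7: [0↦3, 1↦7, 2↦9, 3↦9, 4↦7, 5↦3, 6↦8, 7↦0, 8↦1, 9↦0, 10↦8]  zeros at y ∈ {7, 9}
  x = 8: [0↦5, 1↦0, 2↦4, 3↦6, 4↦6, 5↦4, 6↦0, 7↦5, 8↦8, 9↦9, 10↦8]  zeros at y ∈ {1, 6}
  x = 9: [0↦7, 1↦4, 2↦10, 3↦3, 4↦5, 5↦5, 6↦3, 7↦10, 8↦4, 9↦7, 10↦8]  zeros at y ∈ ∅
  x = 10: [0↦9, 1↦8, 2↦5, 3↦0, 4↦4, 5↦6, 6↦6, 7↦4, 8↦0, 9↦5, 10↦8]  zeros at y ∈ {3, 8}
Collecting zeros: affine points = {(0, 0), (0, 2), (3, 4), (4, 5), (7, 7), (7, 9), (8, 1), (8, 6), (10, 3), (10, 8)}.
Total count |C(F_11)_aff| = 10.


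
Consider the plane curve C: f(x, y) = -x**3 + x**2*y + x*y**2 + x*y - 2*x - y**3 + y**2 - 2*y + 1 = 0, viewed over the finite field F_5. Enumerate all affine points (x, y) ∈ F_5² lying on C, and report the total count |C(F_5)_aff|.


Affine F_5-points: {(0, 4), (2, 1)}; count = 2.

For each of the 25 pairs (x, y) ∈ F_5², evaluate f(x, y) mod 5. Record the zeros.
  x = 0: [0↦1, 1↦4, 2↦3, 3↦2, 4↦0]  zeros at y ∈ {4}
  x = 1: [0↦3, 1↦4, 2↦3, 3↦4, 4↦1]  zeros at y ∈ ∅
  x = 2: [0↦4, 1↦0, 2↦1, 3↦1, 4↦4]  zeros at y ∈ {1}
  x = 3: [0↦3, 1↦1, 2↦1, 3↦2, 4↦3]  zeros at y ∈ ∅
  x = 4: [0↦4, 1↦1, 2↦2, 3↦1, 4↦2]  zeros at y ∈ ∅
Collecting zeros: affine points = {(0, 4), (2, 1)}.
Total count |C(F_5)_aff| = 2.


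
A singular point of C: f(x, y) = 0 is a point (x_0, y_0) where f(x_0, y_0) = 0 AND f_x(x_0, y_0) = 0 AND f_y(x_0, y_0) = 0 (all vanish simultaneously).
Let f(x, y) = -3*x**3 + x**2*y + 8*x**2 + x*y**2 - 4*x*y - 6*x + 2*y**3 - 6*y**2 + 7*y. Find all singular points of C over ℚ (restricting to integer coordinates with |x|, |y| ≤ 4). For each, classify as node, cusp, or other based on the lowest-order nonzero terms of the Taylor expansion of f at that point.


Singular points: {(1, 1)}; classification: cusp.

Compute partial derivatives:
  f_x = -9*x**2 + 2*x*y + 16*x + y**2 - 4*y - 6.
  f_y = x**2 + 2*x*y - 4*x + 6*y**2 - 12*y + 7.
Scan x_0 ∈ {−4, ..., 4}. For each x_0, f_y(x_0, y) is a polynomial in y; find its integer roots y ∈ {−4, ..., 4}, then test f_x and f at those candidates.
  x = -4: f_y(-4, y) = 6*y**2 - 20*y + 39; no integer root y with |y| ≤ 4.
  x = -3: f_y(-3, y) = 6*y**2 - 18*y + 28; no integer root y with |y| ≤ 4.
  x = -2: f_y(-2, y) = 6*y**2 - 16*y + 19; no integer root y with |y| ≤ 4.
  x = -1: f_y(-1, y) = 6*y**2 - 14*y + 12; no integer root y with |y| ≤ 4.
  x = 0: f_y(0, y) = 6*y**2 - 12*y + 7; no integer root y with |y| ≤ 4.
  x = 1: f_y(1, y) = 6*y**2 - 10*y + 4; vanishes at y ∈ {1}. (1, 1): f_x = 0, f = 0 — SINGULAR.
  x = 2: f_y(2, y) = 6*y**2 - 8*y + 3; no integer root y with |y| ≤ 4.
  x = 3: f_y(3, y) = 6*y**2 - 6*y + 4; no integer root y with |y| ≤ 4.
  x = 4: f_y(4, y) = 6*y**2 - 4*y + 7; no integer root y with |y| ≤ 4.
Only singular point on the grid: (1, 1).
Classify: substitute x = 1 + u, y = 1 + v and expand: f = -3*u**3 + u**2*v + u*v**2 + 2*v**3 + v**2.
No constant or linear terms (consistent with a singular point). Quadratic part: v**2. Cubic part: -3*u**3 + u**2*v + u*v**2 + 2*v**3.
The quadratic part v**2 is a perfect square, so there is a single (double) tangent line v = 0, i.e. y = 1. Restricting the cubic part to that line (v = 0) leaves -3*u**3 ≠ 0, so f is not divisible by v and the branch is v² ≈ 3*u**3 to lowest order — this is a cusp.
Classification: cusp.


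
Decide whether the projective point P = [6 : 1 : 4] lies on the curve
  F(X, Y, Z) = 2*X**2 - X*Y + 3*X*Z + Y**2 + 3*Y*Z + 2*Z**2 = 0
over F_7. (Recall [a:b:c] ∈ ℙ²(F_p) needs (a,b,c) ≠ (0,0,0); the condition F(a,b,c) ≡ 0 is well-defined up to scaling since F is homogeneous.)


F(6,1,4) ≡ 1 (mod 7); P is NOT on the curve.

Evaluate F(6, 1, 4) term-by-term (mod 7).
  2*X**2 ↦ 2·36·1·1 = 72
  -X*Y ↦ -1·6·1·1 = -6
  3*X*Z ↦ 3·6·1·4 = 72
  Y**2 ↦ 1·1·1·1 = 1
  3*Y*Z ↦ 3·1·1·4 = 12
  2*Z**2 ↦ 2·1·1·16 = 32
Sum: F(6, 1, 4) = (72) + (-6) + (72) + (1) + (12) + (32) = 183.
Reducing mod 7: 183 ≡ 1 (mod 7).
Since F(a, b, c) ≡ 1 ≠ 0 (mod 7), P does NOT lie on the curve.


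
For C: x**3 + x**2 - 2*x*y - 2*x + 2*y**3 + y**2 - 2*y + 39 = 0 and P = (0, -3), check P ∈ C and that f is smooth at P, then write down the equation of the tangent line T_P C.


Tangent line at P: 4*x + 46*y + 138 = 0.

Step 1: f(0, -3) = 0, so P lies on C.
Step 2: partial derivatives
  f_x(x, y) = 3*x**2 + 2*x - 2*y - 2, f_y(x, y) = -2*x + 6*y**2 + 2*y - 2.
  f_x(P) = 4, f_y(P) = 46 (gradient nonzero, so P is smooth).
Step 3: tangent line at P: 4·(x − 0) + 46·(y − -3) = 0.
Expanding: 4*x + 46*y + 138 = 0.


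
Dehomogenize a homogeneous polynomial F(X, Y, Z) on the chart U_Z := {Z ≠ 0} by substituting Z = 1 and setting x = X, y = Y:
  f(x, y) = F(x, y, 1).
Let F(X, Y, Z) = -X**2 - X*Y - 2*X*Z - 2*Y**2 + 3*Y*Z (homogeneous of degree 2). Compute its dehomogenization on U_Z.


f(x, y) = -x**2 - x*y - 2*x - 2*y**2 + 3*y

On U_Z we set Z = 1. Each monomial c·X^i·Y^j·Z^k in F becomes c·x^i·y^j·1^k = c·x^i·y^j.
Substituting Z = 1: F(X, Y, 1) = -x**2 - x*y - 2*x - 2*y**2 + 3*y.
Note: deg(f) ≤ deg(F) = 2; strict inequality happens when F is divisible by Z (lost terms).


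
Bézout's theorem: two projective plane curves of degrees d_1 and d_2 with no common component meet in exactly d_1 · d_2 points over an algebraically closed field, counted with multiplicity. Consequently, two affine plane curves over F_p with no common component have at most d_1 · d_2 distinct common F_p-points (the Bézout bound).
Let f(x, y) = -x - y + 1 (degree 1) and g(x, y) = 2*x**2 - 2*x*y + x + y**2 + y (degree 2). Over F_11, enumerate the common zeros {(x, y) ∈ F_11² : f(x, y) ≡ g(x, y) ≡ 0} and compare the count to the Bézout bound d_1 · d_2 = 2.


Common zeros: {(4, 8), (10, 2)}; count = 2; Bézout bound = 2.

deg(f) = 1, deg(g) = 2, so Bézout bound = 2.
Scan x ∈ F_11. For each x, list the y ∈ F_11 with f(x, y) ≡ 0 and those with g(x, y) ≡ 0 (mod 11); the common zeros in that column are the intersection.
  x = 0: f ≡ 0 at y ∈ {1}; g ≡ 0 at y ∈ {0, 10}; common: ∅.
  x = 1: f ≡ 0 at y ∈ {0}; g ≡ 0 at y ∈ {6}; common: ∅.
  x = 2: f ≡ 0 at y ∈ {10}; g ≡ 0 at y ∈ ∅; common: ∅.
  x = 3: f ≡ 0 at y ∈ {9}; g ≡ 0 at y ∈ ∅; common: ∅.
  x = 4: f ≡ 0 at y ∈ {8}; g ≡ 0 at y ∈ {8, 10}; common: {8}.
  x = 5: f ≡ 0 at y ∈ {7}; g ≡ 0 at y ∈ {0, 9}; common: ∅.
  x = 6: f ≡ 0 at y ∈ {6}; g ≡ 0 at y ∈ ∅; common: ∅.
  x = 7: f ≡ 0 at y ∈ {5}; g ≡ 0 at y ∈ ∅; common: ∅.
  x = 8: f ≡ 0 at y ∈ {4}; g ≡ 0 at y ∈ {2}; common: ∅.
  x = 9: f ≡ 0 at y ∈ {3}; g ≡ 0 at y ∈ {8, 9}; common: ∅.
  x = 10: f ≡ 0 at y ∈ {2}; g ≡ 0 at y ∈ {2, 6}; common: {2}.
Collecting: common zeros = {(4, 8), (10, 2)}, so the count is 2.
Comparison with the Bézout bound: 2 ≤ 2 = deg(f)·deg(g), as expected for curves with no common component (the bound is attained).


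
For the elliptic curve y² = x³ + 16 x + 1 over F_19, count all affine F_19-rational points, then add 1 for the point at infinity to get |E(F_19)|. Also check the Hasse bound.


Affine points = {(0, 1), (0, 18), (3, 0), (5, 4), (5, 15), (6, 3), (6, 16), (7, 0), (9, 0), (11, 8), (11, 11), (14, 9), (14, 10), (15, 5), (15, 14)}; affine count = 15; |E(F_19)| = 16.

Discriminant check: Δ ∝ 4a³ + 27b² = 4·16³ + 27·1² = 4·4096 + 27·1 ≡ 14 (mod 19). Nonzero ⇒ E is nonsingular.
For each x ∈ F_19, compute rhs = x³ + 16·x + 1 mod 19, then count y ∈ F_19 with y² ≡ rhs.
  x = 0: rhs = 1, matching y values: 1, 18 (2 points).
  x = 1: rhs = 18, matching y values: none (0 points).
  x = 2: rhs = 3, matching y values: none (0 points).
  x = 3: rhs = 0, matching y values: 0 (1 points).
  x = 4: rhs = 15, matching y values: none (0 points).
  x = 5: rhs = 16, matching y values: 4, 15 (2 points).
  x = 6: rhs = 9, matching y values: 3, 16 (2 points).
  x = 7: rhs = 0, matching y values: 0 (1 points).
  x = 8: rhs = 14, matching y values: none (0 points).
  x = 9: rhs = 0, matching y values: 0 (1 points).
  x = 10: rhs = 2, matching y values: none (0 points).
  x = 11: rhs = 7, matching y values: 8, 11 (2 points).
  x = 12: rhs = 2, matching y values: none (0 points).
  x = 13: rhs = 12, matching y values: none (0 points).
  x = 14: rhs = 5, matching y values: 9, 10 (2 points).
  x = 15: rhs = 6, matching y values: 5, 14 (2 points).
  x = 16: rhs = 2, matching y values: none (0 points).
  x = 17: rhs = 18, matching y values: none (0 points).
  x = 18: rhs = 3, matching y values: none (0 points).
Total affine count: 15.
Full point count |E(F_19)| = 15 + 1 = 16.
Hasse bound: |16 − (19+1)| = |-4| = 4 ≤ 2√19 ≈ 8.7178 ✓.


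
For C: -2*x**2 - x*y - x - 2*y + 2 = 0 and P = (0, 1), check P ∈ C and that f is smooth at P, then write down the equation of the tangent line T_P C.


Tangent line at P: -2*x - 2*y + 2 = 0.

Step 1: f(0, 1) = 0, so P lies on C.
Step 2: partial derivatives
  f_x(x, y) = -4*x - y - 1, f_y(x, y) = -x - 2.
  f_x(P) = -2, f_y(P) = -2 (gradient nonzero, so P is smooth).
Step 3: tangent line at P: -2·(x − 0) + -2·(y − 1) = 0.
Expanding: -2*x - 2*y + 2 = 0.


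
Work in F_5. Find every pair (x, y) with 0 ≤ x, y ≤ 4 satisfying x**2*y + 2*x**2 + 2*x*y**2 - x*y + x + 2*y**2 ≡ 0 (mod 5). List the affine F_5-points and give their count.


Affine F_5-points: {(0, 0), (2, 0), (2, 3), (3, 1), (3, 2), (4, 2)}; count = 6.

For each of the 25 pairs (x, y) ∈ F_5², evaluate f(x, y) mod 5. Record the zeros.
  x = 0: [0↦0, 1↦2, 2↦3, 3↦3, 4↦2]  zeros at y ∈ {0}
  x = 1: [0↦3, 1↦2, 2↦4, 3↦4, 4↦2]  zeros at y ∈ ∅
  x = 2: [0↦0, 1↦3, 2↦3, 3↦0, 4↦4]  zeros at y ∈ {0, 3}
  x = 3: [0↦1, 1↦0, 2↦0, 3↦1, 4↦3]  zeros at y ∈ {1, 2}
  x = 4: [0↦1, 1↦3, 2↦0, 3↦2, 4↦4]  zeros at y ∈ {2}
Collecting zeros: affine points = {(0, 0), (2, 0), (2, 3), (3, 1), (3, 2), (4, 2)}.
Total count |C(F_5)_aff| = 6.


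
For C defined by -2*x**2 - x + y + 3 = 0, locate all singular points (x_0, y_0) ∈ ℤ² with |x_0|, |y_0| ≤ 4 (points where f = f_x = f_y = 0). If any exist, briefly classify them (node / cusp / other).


No singular points in the scanned grid; C is smooth there.

Compute partial derivatives:
  f_x = -4*x - 1.
  f_y = 1.
f_y = 1 is a nonzero constant, so f_y never vanishes: no point (x, y) can satisfy f = f_x = f_y = 0. In particular no (x, y) ∈ {−4, ..., 4}² is singular; the curve is smooth.


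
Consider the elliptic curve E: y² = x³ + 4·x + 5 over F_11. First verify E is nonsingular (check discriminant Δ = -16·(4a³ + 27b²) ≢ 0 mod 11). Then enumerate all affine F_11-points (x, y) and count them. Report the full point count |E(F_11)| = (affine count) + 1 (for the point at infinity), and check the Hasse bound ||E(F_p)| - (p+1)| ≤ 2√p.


Affine points = {(0, 4), (0, 7), (3, 0), (6, 5), (6, 6), (9, 0), (10, 0)}; affine count = 7; |E(F_11)| = 8.

Discriminant check: Δ ∝ 4a³ + 27b² = 4·4³ + 27·5² = 4·64 + 27·25 ≡ 7 (mod 11). Nonzero ⇒ E is nonsingular.
For each x ∈ F_11, compute rhs = x³ + 4·x + 5 mod 11, then count y ∈ F_11 with y² ≡ rhs.
  x = 0: rhs = 5, matching y values: 4, 7 (2 points).
  x = 1: rhs = 10, matching y values: none (0 points).
  x = 2: rhs = 10, matching y values: none (0 points).
  x = 3: rhs = 0, matching y values: 0 (1 points).
  x = 4: rhs = 8, matching y values: none (0 points).
  x = 5: rhs = 7, matching y values: none (0 points).
  x = 6: rhs = 3, matching y values: 5, 6 (2 points).
  x = 7: rhs = 2, matching y values: none (0 points).
  x = 8: rhs = 10, matching y values: none (0 points).
  x = 9: rhs = 0, matching y values: 0 (1 points).
  x = 10: rhs = 0, matching y values: 0 (1 points).
Total affine count: 7.
Full point count |E(F_11)| = 7 + 1 = 8.
Hasse bound: |8 − (11+1)| = |-4| = 4 ≤ 2√11 ≈ 6.6332 ✓.


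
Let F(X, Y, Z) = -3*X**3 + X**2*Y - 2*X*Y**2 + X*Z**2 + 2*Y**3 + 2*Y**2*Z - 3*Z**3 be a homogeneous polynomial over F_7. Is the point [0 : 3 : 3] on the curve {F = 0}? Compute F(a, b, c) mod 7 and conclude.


F(0,3,3) ≡ 6 (mod 7); P is NOT on the curve.

Evaluate F(0, 3, 3) term-by-term (mod 7).
  -3*X**3 ↦ -3·0·1·1 = 0
  X**2*Y ↦ 1·0·3·1 = 0
  -2*X*Y**2 ↦ -2·0·9·1 = 0
  X*Z**2 ↦ 1·0·1·9 = 0
  2*Y**3 ↦ 2·1·27·1 = 54
  2*Y**2*Z ↦ 2·1·9·3 = 54
  -3*Z**3 ↦ -3·1·1·27 = -81
Sum: F(0, 3, 3) = (0) + (0) + (0) + (0) + (54) + (54) + (-81) = 27.
Reducing mod 7: 27 ≡ 6 (mod 7).
Since F(a, b, c) ≡ 6 ≠ 0 (mod 7), P does NOT lie on the curve.


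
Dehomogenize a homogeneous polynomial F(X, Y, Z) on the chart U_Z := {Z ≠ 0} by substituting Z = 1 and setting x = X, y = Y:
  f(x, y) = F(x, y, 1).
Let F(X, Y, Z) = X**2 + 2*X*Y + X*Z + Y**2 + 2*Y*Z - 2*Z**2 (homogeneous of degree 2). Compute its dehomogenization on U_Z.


f(x, y) = x**2 + 2*x*y + x + y**2 + 2*y - 2

On U_Z we set Z = 1. Each monomial c·X^i·Y^j·Z^k in F becomes c·x^i·y^j·1^k = c·x^i·y^j.
Substituting Z = 1: F(X, Y, 1) = x**2 + 2*x*y + x + y**2 + 2*y - 2.
Note: deg(f) ≤ deg(F) = 2; strict inequality happens when F is divisible by Z (lost terms).


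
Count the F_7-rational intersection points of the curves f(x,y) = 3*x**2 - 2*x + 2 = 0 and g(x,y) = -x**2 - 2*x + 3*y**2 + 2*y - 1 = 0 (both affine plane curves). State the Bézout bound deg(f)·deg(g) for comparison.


Common zeros: {(6, 0), (6, 4)}; count = 2; Bézout bound = 4.

deg(f) = 2, deg(g) = 2, so Bézout bound = 4.
Scan x ∈ F_7. For each x, list the y ∈ F_7 with f(x, y) ≡ 0 and those with g(x, y) ≡ 0 (mod 7); the common zeros in that column are the intersection.
  x = 0: f ≡ 0 at y ∈ ∅; g ≡ 0 at y ∈ {5, 6}; common: ∅.
  x = 1: f ≡ 0 at y ∈ ∅; g ≡ 0 at y ∈ ∅; common: ∅.
  x = 2: f ≡ 0 at y ∈ ∅; g ≡ 0 at y ∈ {2}; common: ∅.
  x = 3: f ≡ 0 at y ∈ ∅; g ≡ 0 at y ∈ {2}; common: ∅.
  x = 4: f ≡ 0 at y ∈ {0, 1, 2, 3, 4, 5, 6}; g ≡ 0 at y ∈ ∅; common: ∅.
  x = 5: f ≡ 0 at y ∈ ∅; g ≡ 0 at y ∈ {5, 6}; common: ∅.
  x = 6: f ≡ 0 at y ∈ {0, 1, 2, 3, 4, 5, 6}; g ≡ 0 at y ∈ {0, 4}; common: {0, 4}.
Collecting: common zeros = {(6, 0), (6, 4)}, so the count is 2.
Comparison with the Bézout bound: 2 ≤ 4 = deg(f)·deg(g), as expected for curves with no common component (the affine F_7-count falls short of the bound because intersections may lie at infinity, over extension fields, or carry multiplicity).


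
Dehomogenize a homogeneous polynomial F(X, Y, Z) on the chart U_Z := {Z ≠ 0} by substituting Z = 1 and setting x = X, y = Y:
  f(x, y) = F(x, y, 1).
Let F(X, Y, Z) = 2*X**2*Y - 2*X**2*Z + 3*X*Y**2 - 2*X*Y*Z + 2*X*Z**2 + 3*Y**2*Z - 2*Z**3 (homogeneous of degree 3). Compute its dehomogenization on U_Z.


f(x, y) = 2*x**2*y - 2*x**2 + 3*x*y**2 - 2*x*y + 2*x + 3*y**2 - 2

On U_Z we set Z = 1. Each monomial c·X^i·Y^j·Z^k in F becomes c·x^i·y^j·1^k = c·x^i·y^j.
Substituting Z = 1: F(X, Y, 1) = 2*x**2*y - 2*x**2 + 3*x*y**2 - 2*x*y + 2*x + 3*y**2 - 2.
Note: deg(f) ≤ deg(F) = 3; strict inequality happens when F is divisible by Z (lost terms).


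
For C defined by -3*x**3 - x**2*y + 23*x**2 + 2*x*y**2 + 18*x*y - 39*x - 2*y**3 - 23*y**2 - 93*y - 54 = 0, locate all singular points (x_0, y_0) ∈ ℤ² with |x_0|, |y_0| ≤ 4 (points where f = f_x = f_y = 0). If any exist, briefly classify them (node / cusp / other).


Singular points: {(3, -3)}; classification: node.

Compute partial derivatives:
  f_x = -9*x**2 - 2*x*y + 46*x + 2*y**2 + 18*y - 39.
  f_y = -x**2 + 4*x*y + 18*x - 6*y**2 - 46*y - 93.
Scan x_0 ∈ {−4, ..., 4}. For each x_0, f_y(x_0, y) is a polynomial in y; find its integer roots y ∈ {−4, ..., 4}, then test f_x and f at those candidates.
  x = -4: f_y(-4, y) = -6*y**2 - 62*y - 181; no integer root y with |y| ≤ 4.
  x = -3: f_y(-3, y) = -6*y**2 - 58*y - 156; no integer root y with |y| ≤ 4.
  x = -2: f_y(-2, y) = -6*y**2 - 54*y - 133; no integer root y with |y| ≤ 4.
  x = -1: f_y(-1, y) = -6*y**2 - 50*y - 112; no integer root y with |y| ≤ 4.
  x = 0: f_y(0, y) = -6*y**2 - 46*y - 93; no integer root y with |y| ≤ 4.
  x = 1: f_y(1, y) = -6*y**2 - 42*y - 76; no integer root y with |y| ≤ 4.
  x = 2: f_y(2, y) = -6*y**2 - 38*y - 61; no integer root y with |y| ≤ 4.
  x = 3: f_y(3, y) = -6*y**2 - 34*y - 48; vanishes at y ∈ {-3}. (3, -3): f_x = 0, f = 0 — SINGULAR.
  x = 4: f_y(4, y) = -6*y**2 - 30*y - 37; no integer root y with |y| ≤ 4.
Only singular point on the grid: (3, -3).
Classify: substitute x = 3 + u, y = -3 + v and expand: f = -3*u**3 - u**2*v - u**2 + 2*u*v**2 - 2*v**3 + v**2.
No constant or linear terms (consistent with a singular point). Quadratic part: -u**2 + v**2. Cubic part: -3*u**3 - u**2*v + 2*u*v**2 - 2*v**3.
The quadratic part v**2 - u**2 = (v − u)(v + u) splits into two distinct linear factors, so there are two distinct tangent lines y − -3 = ±(x − 3) — this is a node (ordinary double point).
Classification: node.


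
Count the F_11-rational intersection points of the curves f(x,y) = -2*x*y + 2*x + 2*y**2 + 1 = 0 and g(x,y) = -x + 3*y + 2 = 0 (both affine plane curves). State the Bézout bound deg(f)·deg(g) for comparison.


Common zeros: ∅; count = 0; Bézout bound = 2.

deg(f) = 2, deg(g) = 1, so Bézout bound = 2.
Scan x ∈ F_11. For each x, list the y ∈ F_11 with f(x, y) ≡ 0 and those with g(x, y) ≡ 0 (mod 11); the common zeros in that column are the intersection.
  x = 0: f ≡ 0 at y ∈ {4, 7}; g ≡ 0 at y ∈ {3}; common: ∅.
  x = 1: f ≡ 0 at y ∈ ∅; g ≡ 0 at y ∈ {7}; common: ∅.
  x = 2: f ≡ 0 at y ∈ {3, 10}; g ≡ 0 at y ∈ {0}; common: ∅.
  x = 3: f ≡ 0 at y ∈ ∅; g ≡ 0 at y ∈ {4}; common: ∅.
  x = 4: f ≡ 0 at y ∈ {6, 9}; g ≡ 0 at y ∈ {8}; common: ∅.
  x = 5: f ≡ 0 at y ∈ {0, 5}; g ≡ 0 at y ∈ {1}; common: ∅.
  x = 6: f ≡ 0 at y ∈ ∅; g ≡ 0 at y ∈ {5}; common: ∅.
  x = 7: f ≡ 0 at y ∈ ∅; g ≡ 0 at y ∈ {9}; common: ∅.
  x = 8: f ≡ 0 at y ∈ ∅; g ≡ 0 at y ∈ {2}; common: ∅.
  x = 9: f ≡ 0 at y ∈ ∅; g ≡ 0 at y ∈ {6}; common: ∅.
  x = 10: f ≡ 0 at y ∈ {2, 8}; g ≡ 0 at y ∈ {10}; common: ∅.
Collecting: common zeros = ∅, so the count is 0.
Comparison with the Bézout bound: 0 ≤ 2 = deg(f)·deg(g), as expected for curves with no common component (the affine F_11-count falls short of the bound because intersections may lie at infinity, over extension fields, or carry multiplicity).


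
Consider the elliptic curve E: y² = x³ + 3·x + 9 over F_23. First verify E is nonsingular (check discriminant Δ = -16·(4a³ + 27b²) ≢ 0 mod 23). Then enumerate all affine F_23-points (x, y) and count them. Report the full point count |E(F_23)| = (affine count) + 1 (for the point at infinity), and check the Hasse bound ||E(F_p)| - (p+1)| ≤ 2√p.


Affine points = {(0, 3), (0, 20), (1, 6), (1, 17), (2, 0), (4, 4), (4, 19), (6, 6), (6, 17), (8, 4), (8, 19), (9, 11), (9, 12), (10, 2), (10, 21), (11, 4), (11, 19), (12, 5), (12, 18), (14, 9), (14, 14), (15, 5), (15, 18), (16, 6), (16, 17), (19, 5), (19, 18), (21, 8), (21, 15)}; affine count = 29; |E(F_23)| = 30.

Discriminant check: Δ ∝ 4a³ + 27b² = 4·3³ + 27·9² = 4·27 + 27·81 ≡ 18 (mod 23). Nonzero ⇒ E is nonsingular.
For each x ∈ F_23, compute rhs = x³ + 3·x + 9 mod 23, then count y ∈ F_23 with y² ≡ rhs.
  x = 0: rhs = 9, matching y values: 3, 20 (2 points).
  x = 1: rhs = 13, matching y values: 6, 17 (2 points).
  x = 2: rhs = 0, matching y values: 0 (1 points).
  x = 3: rhs = 22, matching y values: none (0 points).
  x = 4: rhs = 16, matching y values: 4, 19 (2 points).
  x = 5: rhs = 11, matching y values: none (0 points).
  x = 6: rhs = 13, matching y values: 6, 17 (2 points).
  x = 7: rhs = 5, matching y values: none (0 points).
  x = 8: rhs = 16, matching y values: 4, 19 (2 points).
  x = 9: rhs = 6, matching y values: 11, 12 (2 points).
  x = 10: rhs = 4, matching y values: 2, 21 (2 points).
  x = 11: rhs = 16, matching y values: 4, 19 (2 points).
  x = 12: rhs = 2, matching y values: 5, 18 (2 points).
  x = 13: rhs = 14, matching y values: none (0 points).
  x = 14: rhs = 12, matching y values: 9, 14 (2 points).
  x = 15: rhs = 2, matching y values: 5, 18 (2 points).
  x = 16: rhs = 13, matching y values: 6, 17 (2 points).
  x = 17: rhs = 5, matching y values: none (0 points).
  x = 18: rhs = 7, matching y values: none (0 points).
  x = 19: rhs = 2, matching y values: 5, 18 (2 points).
  x = 20: rhs = 19, matching y values: none (0 points).
  x = 21: rhs = 18, matching y values: 8, 15 (2 points).
  x = 22: rhs = 5, matching y values: none (0 points).
Total affine count: 29.
Full point count |E(F_23)| = 29 + 1 = 30.
Hasse bound: |30 − (23+1)| = |6| = 6 ≤ 2√23 ≈ 9.5917 ✓.


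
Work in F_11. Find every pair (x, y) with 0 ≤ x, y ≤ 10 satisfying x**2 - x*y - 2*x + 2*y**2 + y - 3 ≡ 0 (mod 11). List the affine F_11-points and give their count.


Affine F_11-points: {(0, 1), (0, 4), (2, 7), (2, 10), (3, 0), (3, 1), (6, 4), (7, 7), (10, 0), (10, 10)}; count = 10.

For each of the 121 pairs (x, y) ∈ F_11², evaluate f(x, y) mod 11. Record the zeros.
  x = 0: [0↦8, 1↦0, 2↦7, 3↦7, 4↦0, 5↦8, 6↦9, 7↦3, 8↦1, 9↦3, 10↦9]  zeros at y ∈ {1, 4}
  x = 1: [0↦7, 1↦9, 2↦4, 3↦3, 4↦6, 5↦2, 6↦2, 7↦6, 8↦3, 9↦4, 10↦9]  zeros at y ∈ ∅
  x = 2: [0↦8, 1↦9, 2↦3, 3↦1, 4↦3, 5↦9, 6↦8, 7↦0, 8↦7, 9↦7, 10↦0]  zeros at y ∈ {7, 10}
  x = 3: [0↦0, 1↦0, 2↦4, 3↦1, 4↦2, 5↦7, 6↦5, 7↦7, 8↦2, 9↦1, 10↦4]  zeros at y ∈ {0, 1}
  x = 4: [0↦5, 1↦4, 2↦7, 3↦3, 4↦3, 5↦7, 6↦4, 7↦5, 8↦10, 9↦8, 10↦10]  zeros at y ∈ ∅
  x = 5: [0↦1, 1↦10, 2↦1, 3↦7, 4↦6, 5↦9, 6↦5, 7↦5, 8↦9, 9↦6, 10↦7]  zeros at y ∈ ∅
  x = 6: [0↦10, 1↦7, 2↦8, 3↦2, 4↦0, 5↦2, 6↦8, 7↦7, 8↦10, 9↦6, 10↦6]  zeros at y ∈ {4}
  x = 7: [0↦10, 1↦6, 2↦6, 3↦10, 4↦7, 5↦8, 6↦2, 7↦0, 8↦2, 9↦8, 10↦7]  zeros at y ∈ {7}
  x = 8: [0↦1, 1↦7, 2↦6, 3↦9, 4↦5, 5↦5, 6↦9, 7↦6, 8↦7, 9↦1, 10↦10]  zeros at y ∈ ∅
  x = 9: [0↦5, 1↦10, 2↦8, 3↦10, 4↦5, 5↦4, 6↦7, 7↦3, 8↦3, 9↦7, 10↦4]  zeros at y ∈ ∅
  x = 10: [0↦0, 1↦4, 2↦1, 3↦2, 4↦7, 5↦5, 6↦7, 7↦2, 8↦1, 9↦4, 10↦0]  zeros at y ∈ {0, 10}
Collecting zeros: affine points = {(0, 1), (0, 4), (2, 7), (2, 10), (3, 0), (3, 1), (6, 4), (7, 7), (10, 0), (10, 10)}.
Total count |C(F_11)_aff| = 10.


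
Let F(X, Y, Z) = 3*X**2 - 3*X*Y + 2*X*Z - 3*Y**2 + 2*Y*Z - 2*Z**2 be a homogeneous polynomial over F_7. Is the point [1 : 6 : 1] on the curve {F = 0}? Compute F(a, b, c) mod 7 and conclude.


F(1,6,1) ≡ 1 (mod 7); P is NOT on the curve.

Evaluate F(1, 6, 1) term-by-term (mod 7).
  3*X**2 ↦ 3·1·1·1 = 3
  -3*X*Y ↦ -3·1·6·1 = -18
  2*X*Z ↦ 2·1·1·1 = 2
  -3*Y**2 ↦ -3·1·36·1 = -108
  2*Y*Z ↦ 2·1·6·1 = 12
  -2*Z**2 ↦ -2·1·1·1 = -2
Sum: F(1, 6, 1) = (3) + (-18) + (2) + (-108) + (12) + (-2) = -111.
Reducing mod 7: -111 ≡ 1 (mod 7).
Since F(a, b, c) ≡ 1 ≠ 0 (mod 7), P does NOT lie on the curve.


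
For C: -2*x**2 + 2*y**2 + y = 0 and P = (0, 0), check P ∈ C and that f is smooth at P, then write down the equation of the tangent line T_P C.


Tangent line at P: y = 0.

Step 1: f(0, 0) = 0, so P lies on C.
Step 2: partial derivatives
  f_x(x, y) = -4*x, f_y(x, y) = 4*y + 1.
  f_x(P) = 0, f_y(P) = 1 (gradient nonzero, so P is smooth).
Step 3: tangent line at P: 0·(x − 0) + 1·(y − 0) = 0.
Expanding: y = 0.


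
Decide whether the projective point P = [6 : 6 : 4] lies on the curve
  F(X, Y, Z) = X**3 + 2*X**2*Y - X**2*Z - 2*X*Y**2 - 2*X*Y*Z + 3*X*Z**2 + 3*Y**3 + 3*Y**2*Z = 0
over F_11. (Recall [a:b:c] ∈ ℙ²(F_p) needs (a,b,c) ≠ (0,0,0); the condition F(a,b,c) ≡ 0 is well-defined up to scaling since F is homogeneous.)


F(6,6,4) ≡ 8 (mod 11); P is NOT on the curve.

Evaluate F(6, 6, 4) term-by-term (mod 11).
  X**3 ↦ 1·216·1·1 = 216
  2*X**2*Y ↦ 2·36·6·1 = 432
  -X**2*Z ↦ -1·36·1·4 = -144
  -2*X*Y**2 ↦ -2·6·36·1 = -432
  -2*X*Y*Z ↦ -2·6·6·4 = -288
  3*X*Z**2 ↦ 3·6·1·16 = 288
  3*Y**3 ↦ 3·1·216·1 = 648
  3*Y**2*Z ↦ 3·1·36·4 = 432
Sum: F(6, 6, 4) = (216) + (432) + (-144) + (-432) + (-288) + (288) + (648) + (432) = 1152.
Reducing mod 11: 1152 ≡ 8 (mod 11).
Since F(a, b, c) ≡ 8 ≠ 0 (mod 11), P does NOT lie on the curve.


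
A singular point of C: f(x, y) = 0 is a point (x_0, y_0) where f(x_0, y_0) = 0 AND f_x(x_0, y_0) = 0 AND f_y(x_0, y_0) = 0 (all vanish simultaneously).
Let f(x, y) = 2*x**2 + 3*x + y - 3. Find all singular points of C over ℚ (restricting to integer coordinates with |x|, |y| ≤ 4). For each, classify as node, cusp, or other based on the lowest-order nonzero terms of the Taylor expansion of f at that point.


No singular points in the scanned grid; C is smooth there.

Compute partial derivatives:
  f_x = 4*x + 3.
  f_y = 1.
f_y = 1 is a nonzero constant, so f_y never vanishes: no point (x, y) can satisfy f = f_x = f_y = 0. In particular no (x, y) ∈ {−4, ..., 4}² is singular; the curve is smooth.


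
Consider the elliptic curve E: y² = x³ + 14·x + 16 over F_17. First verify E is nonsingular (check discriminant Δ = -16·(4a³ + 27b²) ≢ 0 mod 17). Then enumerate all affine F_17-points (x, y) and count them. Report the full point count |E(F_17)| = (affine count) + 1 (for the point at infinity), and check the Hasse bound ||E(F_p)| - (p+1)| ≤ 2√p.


Affine points = {(0, 4), (0, 13), (2, 1), (2, 16), (3, 0), (4, 0), (7, 7), (7, 10), (9, 2), (9, 15), (10, 0), (12, 5), (12, 12), (13, 7), (13, 10), (14, 7), (14, 10), (16, 1), (16, 16)}; affine count = 19; |E(F_17)| = 20.

Discriminant check: Δ ∝ 4a³ + 27b² = 4·14³ + 27·16² = 4·2744 + 27·256 ≡ 4 (mod 17). Nonzero ⇒ E is nonsingular.
For each x ∈ F_17, compute rhs = x³ + 14·x + 16 mod 17, then count y ∈ F_17 with y² ≡ rhs.
  x = 0: rhs = 16, matching y values: 4, 13 (2 points).
  x = 1: rhs = 14, matching y values: none (0 points).
  x = 2: rhs = 1, matching y values: 1, 16 (2 points).
  x = 3: rhs = 0, matching y values: 0 (1 points).
  x = 4: rhs = 0, matching y values: 0 (1 points).
  x = 5: rhs = 7, matching y values: none (0 points).
  x = 6: rhs = 10, matching y values: none (0 points).
  x = 7: rhs = 15, matching y values: 7, 10 (2 points).
  x = 8: rhs = 11, matching y values: none (0 points).
  x = 9: rhs = 4, matching y values: 2, 15 (2 points).
  x = 10: rhs = 0, matching y values: 0 (1 points).
  x = 11: rhs = 5, matching y values: none (0 points).
  x = 12: rhs = 8, matching y values: 5, 12 (2 points).
  x = 13: rhs = 15, matching y values: 7, 10 (2 points).
  x = 14: rhs = 15, matching y values: 7, 10 (2 points).
  x = 15: rhs = 14, matching y values: none (0 points).
  x = 16: rhs = 1, matching y values: 1, 16 (2 points).
Total affine count: 19.
Full point count |E(F_17)| = 19 + 1 = 20.
Hasse bound: |20 − (17+1)| = |2| = 2 ≤ 2√17 ≈ 8.2462 ✓.


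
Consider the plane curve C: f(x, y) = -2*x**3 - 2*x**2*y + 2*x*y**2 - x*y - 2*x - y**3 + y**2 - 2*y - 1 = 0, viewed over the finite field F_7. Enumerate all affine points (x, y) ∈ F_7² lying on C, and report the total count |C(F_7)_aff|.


Affine F_7-points: {(2, 0), (3, 4), (3, 5), (5, 1), (6, 3)}; count = 5.

For each of the 49 pairs (x, y) ∈ F_7², evaluate f(x, y) mod 7. Record the zeros.
  x = 0: [0↦6, 1↦4, 2↦5, 3↦3, 4↦6, 5↦1, 6↦3]  zeros at y ∈ ∅
  x = 1: [0↦2, 1↦6, 2↦3, 3↦1, 4↦1, 5↦4, 6↦4]  zeros at y ∈ ∅
  x = 2: [0↦0, 1↦6, 2↦2, 3↦3, 4↦3, 5↦3, 6↦4]  zeros at y ∈ {0}
  x = 3: [0↦2, 1↦6, 2↦4, 3↦4, 4↦0, 5↦0, 6↦5]  zeros at y ∈ {4, 5}
  x = 4: [0↦3, 1↦1, 2↦4, 3↦6, 4↦1, 5↦4, 6↦2]  zeros at y ∈ ∅
  x = 5: [0↦5, 1↦0, 2↦4, 3↦4, 4↦1, 5↦3, 6↦4]  zeros at y ∈ {1}
  x = 6: [0↦3, 1↦5, 2↦6, 3↦0, 4↦2, 5↦6, 6↦6]  zeros at y ∈ {3}
Collecting zeros: affine points = {(2, 0), (3, 4), (3, 5), (5, 1), (6, 3)}.
Total count |C(F_7)_aff| = 5.


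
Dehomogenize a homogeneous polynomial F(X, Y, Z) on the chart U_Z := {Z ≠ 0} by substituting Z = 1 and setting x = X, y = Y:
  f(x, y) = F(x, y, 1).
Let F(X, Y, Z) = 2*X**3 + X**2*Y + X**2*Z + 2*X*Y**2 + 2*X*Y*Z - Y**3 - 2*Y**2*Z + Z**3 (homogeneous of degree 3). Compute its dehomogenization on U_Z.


f(x, y) = 2*x**3 + x**2*y + x**2 + 2*x*y**2 + 2*x*y - y**3 - 2*y**2 + 1

On U_Z we set Z = 1. Each monomial c·X^i·Y^j·Z^k in F becomes c·x^i·y^j·1^k = c·x^i·y^j.
Substituting Z = 1: F(X, Y, 1) = 2*x**3 + x**2*y + x**2 + 2*x*y**2 + 2*x*y - y**3 - 2*y**2 + 1.
Note: deg(f) ≤ deg(F) = 3; strict inequality happens when F is divisible by Z (lost terms).
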